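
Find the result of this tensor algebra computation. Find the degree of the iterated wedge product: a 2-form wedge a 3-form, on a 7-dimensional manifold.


The degree of a wedge product is the sum of the degrees of the individual forms.
Degrees: 2, 3
Total degree = 2 + 3 = 5

5


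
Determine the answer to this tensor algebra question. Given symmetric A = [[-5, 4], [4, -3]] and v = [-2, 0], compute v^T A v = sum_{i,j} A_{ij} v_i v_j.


First compute Av:
(Av)_1 = -5*-2 + 4*0 = 10
(Av)_2 = 4*-2 + -3*0 = -8
Av = [10, -8]
Then v^T (Av) = -2*10 + 0*-8
= -20 + 0 = -20

-20


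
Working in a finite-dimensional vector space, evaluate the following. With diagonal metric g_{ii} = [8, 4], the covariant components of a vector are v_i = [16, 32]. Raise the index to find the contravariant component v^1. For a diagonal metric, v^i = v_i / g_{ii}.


To raise an index with a diagonal metric: v^i = v_i / g_{ii}.
For index 1: v_1 = 16, g_{11} = 8
v^1 = 16 / 8 = 2

2


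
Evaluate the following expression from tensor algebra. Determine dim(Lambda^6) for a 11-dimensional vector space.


The dimension of the space of p-forms on an n-dimensional space is C(n, p).
n = 11, p = 6
C(11, 6) = 11! / (6! * 5!) = 462

462


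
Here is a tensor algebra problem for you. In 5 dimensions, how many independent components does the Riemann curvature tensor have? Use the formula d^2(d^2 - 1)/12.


The Riemann tensor in d dimensions has d^2(d^2 - 1)/12 independent components.
d = 5, so d^2 = 25
d^2 - 1 = 24
d^2(d^2 - 1) = 25 * 24 = 600
Divide by 12: 600 / 12 = 50

50


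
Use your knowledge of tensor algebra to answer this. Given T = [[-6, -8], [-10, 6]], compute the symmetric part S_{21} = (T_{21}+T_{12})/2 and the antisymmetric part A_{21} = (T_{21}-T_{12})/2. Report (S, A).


T_{21} = -10
T_{12} = -8
S_{21} = (-10 + -8)/2 = -18/2 = -9
A_{21} = (-10 - -8)/2 = -2/2 = -1
Check: S + A = -9 + -1 = -10 = T_{21}.

(-9, -1)


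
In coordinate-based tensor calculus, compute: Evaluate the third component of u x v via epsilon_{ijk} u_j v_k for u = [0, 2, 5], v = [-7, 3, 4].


(u x v)_3 = sum_{j,k} epsilon_{3jk} u_j v_k. Only permutations of (1,2,3) contribute; the two non-zero terms are:
eps_{312} u_1 v_2 = 1 * 0 * 3 = 0
eps_{321} u_2 v_1 = -1 * 2 * -7 = 14
(u x v)_3 = 14

14


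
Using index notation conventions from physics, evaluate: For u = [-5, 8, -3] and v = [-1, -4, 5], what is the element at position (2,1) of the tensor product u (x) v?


The outer product entry T_{ij} = u_i * v_j.
We need i=2, j=1.
u_2 = 8, v_1 = -1
T_{2,1} = 8 * -1 = -8

-8


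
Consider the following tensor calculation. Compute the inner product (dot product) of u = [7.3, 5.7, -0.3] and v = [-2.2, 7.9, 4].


The inner product u . v = sum of u_i * v_i.
Term-by-term: 7.3 * -2.2, 5.7 * 7.9, -0.3 * 4
Products: -16.06, 45.03, -1.2
Sum = -16.06 + 45.03 + -1.2 = 27.77

27.77


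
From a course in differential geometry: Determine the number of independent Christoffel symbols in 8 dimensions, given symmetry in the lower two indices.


Christoffel symbols Gamma^k_{ij} are symmetric in i,j, so there are d * d(d+1)/2 independent symbols.
d = 8
d(d+1)/2 = 8 * 9 / 2 = 36
Total = 8 * 36 = 288

288


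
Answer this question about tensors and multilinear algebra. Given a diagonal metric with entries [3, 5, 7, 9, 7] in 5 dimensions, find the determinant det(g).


For a diagonal metric, the determinant is the product of diagonal entries.
Diagonal entries: 3, 5, 7, 9, 7
det(g) = 3 * 5 * 7 * 9 * 7 = 6615

6615


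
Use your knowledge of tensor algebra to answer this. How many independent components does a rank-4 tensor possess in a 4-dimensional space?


The number of components of a rank-r tensor in d dimensions is d^r.
Here d = 4 and r = 4.
4^4 = 256

256


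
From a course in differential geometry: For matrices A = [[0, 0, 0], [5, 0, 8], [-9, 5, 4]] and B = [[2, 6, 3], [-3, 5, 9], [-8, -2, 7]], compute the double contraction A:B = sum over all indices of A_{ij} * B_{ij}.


A:B = sum over all i,j of A_{ij} * B_{ij}.
Row 1: 0*2=0, 0*6=0, 0*3=0 => row sum = 0
Row 2: 5*-3=-15, 0*5=0, 8*9=72 => row sum = 57
Row 3: -9*-8=72, 5*-2=-10, 4*7=28 => row sum = 90
Total = 0 + 57 + 90 = 147

147


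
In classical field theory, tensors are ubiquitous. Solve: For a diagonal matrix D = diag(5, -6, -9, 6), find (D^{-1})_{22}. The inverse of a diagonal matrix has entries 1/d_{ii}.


For a diagonal matrix, the inverse has entries (D^{-1})_{ii} = 1/d_{ii}.
The diagonal entries are: d_{11} = 5, d_{22} = -6, d_{33} = -9, d_{44} = 6
We need (D^{-1})_{22} = 1/d_{22} = 1/-6 = -1/6

-1/6


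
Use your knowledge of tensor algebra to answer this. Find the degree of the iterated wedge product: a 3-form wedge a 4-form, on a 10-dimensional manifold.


The degree of a wedge product is the sum of the degrees of the individual forms.
Degrees: 3, 4
Total degree = 3 + 4 = 7

7


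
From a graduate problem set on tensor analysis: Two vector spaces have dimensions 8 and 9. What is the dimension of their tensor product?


The dimension of a tensor product is the product of dimensions.
dim(V) = 8, dim(W) = 9
dim(V (x) W) = 8 * 9 = 72

72


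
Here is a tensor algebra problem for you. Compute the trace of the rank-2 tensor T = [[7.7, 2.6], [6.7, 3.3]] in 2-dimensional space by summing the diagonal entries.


The contraction (trace) of a rank-2 tensor is the sum of its diagonal elements.
Diagonal entries: A[1,1] = 7.7, A[2,2] = 3.3
Tr(A) = 7.7 + 3.3 = 11

11


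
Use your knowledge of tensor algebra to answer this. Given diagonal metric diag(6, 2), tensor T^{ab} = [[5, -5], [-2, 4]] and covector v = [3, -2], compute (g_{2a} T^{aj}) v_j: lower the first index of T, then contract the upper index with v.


Step 1: lower the first index. For a diagonal metric, g_{ia} T^{aj} = g_{ii} T^{ij} (no sum on i).
g_{22} = 2
S_2{}^1 = 2 * T^{21} = 2 * -2 = -4
S_2{}^2 = 2 * T^{22} = 2 * 4 = 8
Step 2: contract S_2{}^j with v_j.
S_2{}^1 * v_1 = -4 * 3 = -12
S_2{}^2 * v_2 = 8 * -2 = -16
Result = -12 + -16 = -28

-28


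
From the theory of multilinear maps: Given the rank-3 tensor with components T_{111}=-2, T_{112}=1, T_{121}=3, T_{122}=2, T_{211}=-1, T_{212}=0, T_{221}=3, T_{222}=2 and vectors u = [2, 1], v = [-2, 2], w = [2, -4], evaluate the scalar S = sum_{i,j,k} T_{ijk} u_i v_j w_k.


S = sum over i,j,k of T_{ijk} u_i v_j w_k. Expanding all 8 terms:
T_{111}*u_1*v_1*w_1 = -2*2*-2*2 = 16  (running total: 16)
T_{112}*u_1*v_1*w_2 = 1*2*-2*-4 = 16  (running total: 32)
T_{121}*u_1*v_2*w_1 = 3*2*2*2 = 24  (running total: 56)
T_{122}*u_1*v_2*w_2 = 2*2*2*-4 = -32  (running total: 24)
T_{211}*u_2*v_1*w_1 = -1*1*-2*2 = 4  (running total: 28)
T_{212}*u_2*v_1*w_2 = 0*1*-2*-4 = 0  (running total: 28)
T_{221}*u_2*v_2*w_1 = 3*1*2*2 = 12  (running total: 40)
T_{222}*u_2*v_2*w_2 = 2*1*2*-4 = -16  (running total: 24)
S = 24

24


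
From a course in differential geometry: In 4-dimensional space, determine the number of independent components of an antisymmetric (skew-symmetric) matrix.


An antisymmetric rank-2 tensor satisfies A_{ij} = -A_{ji}, so diagonal entries are zero.
The independent components are the upper-triangular entries: C(n, 2) = n(n-1)/2.
n = 4
C(4, 2) = 4 * 3 / 2 = 12 / 2 = 6

6


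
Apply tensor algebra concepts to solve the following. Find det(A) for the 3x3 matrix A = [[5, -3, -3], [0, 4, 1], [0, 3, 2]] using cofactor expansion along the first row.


Expanding along the first row, det(A) = a11*M_11 - a12*M_12 + a13*M_13, where M_1j is the (1,j) minor.
Minor M_11 = 4*2 - 1*3 = 5
Minor M_12 = 0*2 - 1*0 = 0
Minor M_13 = 0*3 - 4*0 = 0
det = 5*(5) - -3*(0) + -3*(0)
    = 25 - 0 + 0
    = 25

25


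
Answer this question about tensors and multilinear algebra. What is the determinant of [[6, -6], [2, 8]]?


For a 2x2 matrix [[a, b], [c, d]], det = a*d - b*c.
a = 6, b = -6, c = 2, d = 8
a*d = 6 * 8 = 48
b*c = -6 * 2 = -12
det = 48 - -12 = 60

60


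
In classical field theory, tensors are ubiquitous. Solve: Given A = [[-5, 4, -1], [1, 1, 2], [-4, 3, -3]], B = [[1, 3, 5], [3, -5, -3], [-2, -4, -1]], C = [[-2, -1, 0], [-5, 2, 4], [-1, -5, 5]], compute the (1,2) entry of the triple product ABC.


(ABC)_{12} = sum_m (AB)_{1m} C_{m2}. First compute row 1 of AB.
(AB)_{11} = -5*1 + 4*3 + -1*-2 = 9
(AB)_{12} = -5*3 + 4*-5 + -1*-4 = -31
(AB)_{13} = -5*5 + 4*-3 + -1*-1 = -36
Now contract with column 2 of C:
(AB)_{11} * C_{12} = 9 * -1 = -9
(AB)_{12} * C_{22} = -31 * 2 = -62
(AB)_{13} * C_{32} = -36 * -5 = 180
(ABC)_{12} = -9 + -62 + 180 = 109

109


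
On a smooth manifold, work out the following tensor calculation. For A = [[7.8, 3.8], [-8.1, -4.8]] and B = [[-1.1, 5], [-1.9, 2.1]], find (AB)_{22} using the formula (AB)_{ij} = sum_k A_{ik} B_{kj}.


(AB)_{ij} = sum_k A_{ik} B_{kj}.
For i=2, j=2:
A_{21} * B_{12} = -8.1 * 5 = -40.5
A_{22} * B_{22} = -4.8 * 2.1 = -10.08
Sum = -40.5 + -10.08 = -50.58

-50.58


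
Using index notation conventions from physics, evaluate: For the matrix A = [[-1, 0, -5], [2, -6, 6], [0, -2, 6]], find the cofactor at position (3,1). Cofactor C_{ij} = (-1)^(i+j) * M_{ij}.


To find cofactor C_{31}, delete row 3 and column 1.
The resulting 2x2 submatrix is: [[0, -5], [-6, 6]]
Minor M_{31} = 0*6 - -5*-6
  = 0 - 30 = -30
Sign = (-1)^(3+1) = (-1)^4 = 1
Cofactor C_{31} = 1 * -30 = -30

-30


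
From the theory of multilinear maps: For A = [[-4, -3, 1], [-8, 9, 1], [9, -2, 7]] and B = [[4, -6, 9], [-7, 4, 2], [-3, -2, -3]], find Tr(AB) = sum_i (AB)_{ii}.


Tr(AB) = sum_i (AB)_{ii} where (AB)_{ii} = sum_k A_{ik} B_{ki}.
(AB)_{11} = -4*4 + -3*-7 + 1*-3 = 2
(AB)_{22} = -8*-6 + 9*4 + 1*-2 = 82
(AB)_{33} = 9*9 + -2*2 + 7*-3 = 56
Tr(AB) = 2 + 82 + 56 = 140

140


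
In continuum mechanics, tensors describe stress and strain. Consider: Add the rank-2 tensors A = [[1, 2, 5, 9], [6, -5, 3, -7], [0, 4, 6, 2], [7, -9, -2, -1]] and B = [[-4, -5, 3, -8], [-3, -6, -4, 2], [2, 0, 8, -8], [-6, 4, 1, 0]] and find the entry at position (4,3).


Tensor addition is component-wise: (A + B)_{ij} = A_{ij} + B_{ij}.
A_{43} = -2
B_{43} = 1
(A + B)_{43} = -2 + 1 = -1

-1


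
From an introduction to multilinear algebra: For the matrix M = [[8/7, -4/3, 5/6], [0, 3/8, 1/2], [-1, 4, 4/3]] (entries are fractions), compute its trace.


The trace is the sum of diagonal entries.
Diagonal: M[1,1] = 8/7, M[2,2] = 3/8, M[3,3] = 4/3
Tr(M) = 8/7 + 3/8 + 4/3
Computing step by step:
After adding M[1,1]: 8/7
After adding M[2,2]: 85/56
After adding M[3,3]: 479/168
Tr(M) = 479/168

479/168


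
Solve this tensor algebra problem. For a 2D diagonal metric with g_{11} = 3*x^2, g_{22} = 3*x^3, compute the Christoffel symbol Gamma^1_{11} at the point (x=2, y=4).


For a diagonal metric, Gamma^k_{ij} = (1/2) g^{kk} (dg_{ik}/dx_j + dg_{jk}/dx_i - dg_{ij}/dx_k).
The metric is diagonal, so g_{ab} = 0 for a != b.
At the given point: g_{11} = 12, g_{22} = 24
g^{11} = 1/12
dg_{11}/dx_1 = dg_{11}/dx_1 = 12
dg_{11}/dx_1 = dg_{11}/dx_1 = 12
dg_{11}/dx_1 = dg_{11}/dx_1 = 12
Numerator = 12 + 12 - 12 = 12
Gamma^1_{11} = 12 / (2 * 12) = 1/2

1/2


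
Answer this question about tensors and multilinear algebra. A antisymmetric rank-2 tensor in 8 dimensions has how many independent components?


A antisymmetric rank-2 tensor in d dimensions has d(d-1)/2 independent components.
d = 8
d(d-1)/2 = 8 * 7 / 2 = 56 / 2 = 28

28


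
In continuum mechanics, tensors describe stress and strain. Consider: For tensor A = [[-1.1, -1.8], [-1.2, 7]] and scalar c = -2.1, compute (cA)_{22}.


Scalar multiplication: (cA)_{ij} = c * A_{ij}.
c = -2.1
A_{22} = 7
(cA)_{22} = -2.1 * 7 = -14.7

-14.7


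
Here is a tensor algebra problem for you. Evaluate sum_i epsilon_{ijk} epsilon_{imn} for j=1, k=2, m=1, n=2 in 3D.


Using the identity: epsilon_{ijk} epsilon_{imn} = delta_{jm} delta_{kn} - delta_{jn} delta_{km}.
delta_{11} = 1
delta_{22} = 1
delta_{12} = 0
delta_{21} = 0
Result = 1 * 1 - 0 * 0 = 1 - 0 = 1

1


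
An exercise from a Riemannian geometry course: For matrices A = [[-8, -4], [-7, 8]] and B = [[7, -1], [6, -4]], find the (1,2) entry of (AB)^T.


(AB)^T_{ij} = (AB)_{ji} = sum_k A_{jk} B_{ki}.
For i=1, j=2 we need (AB)_{21}:
A_{21} * B_{11} = -7 * 7 = -49
A_{22} * B_{21} = 8 * 6 = 48
Sum = -49 + 48 = -1

-1


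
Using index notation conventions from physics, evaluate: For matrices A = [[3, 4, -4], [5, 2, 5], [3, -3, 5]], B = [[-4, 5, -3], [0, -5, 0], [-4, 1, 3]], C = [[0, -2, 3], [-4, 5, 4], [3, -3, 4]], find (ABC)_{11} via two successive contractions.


(ABC)_{11} = sum_m (AB)_{1m} C_{m1}. First compute row 1 of AB.
(AB)_{11} = 3*-4 + 4*0 + -4*-4 = 4
(AB)_{12} = 3*5 + 4*-5 + -4*1 = -9
(AB)_{13} = 3*-3 + 4*0 + -4*3 = -21
Now contract with column 1 of C:
(AB)_{11} * C_{11} = 4 * 0 = 0
(AB)_{12} * C_{21} = -9 * -4 = 36
(AB)_{13} * C_{31} = -21 * 3 = -63
(ABC)_{11} = 0 + 36 + -63 = -27

-27


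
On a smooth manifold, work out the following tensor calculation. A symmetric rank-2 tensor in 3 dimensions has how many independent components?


A symmetric rank-2 tensor in d dimensions has d(d+1)/2 independent components.
d = 3
d(d+1)/2 = 3 * 4 / 2 = 12 / 2 = 6

6


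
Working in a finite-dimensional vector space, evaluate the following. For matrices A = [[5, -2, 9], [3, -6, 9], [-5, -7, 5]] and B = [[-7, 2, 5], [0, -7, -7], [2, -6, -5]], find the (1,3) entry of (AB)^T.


(AB)^T_{ij} = (AB)_{ji} = sum_k A_{jk} B_{ki}.
For i=1, j=3 we need (AB)_{31}:
A_{31} * B_{11} = -5 * -7 = 35
A_{32} * B_{21} = -7 * 0 = 0
A_{33} * B_{31} = 5 * 2 = 10
Sum = 35 + 0 + 10 = 45

45


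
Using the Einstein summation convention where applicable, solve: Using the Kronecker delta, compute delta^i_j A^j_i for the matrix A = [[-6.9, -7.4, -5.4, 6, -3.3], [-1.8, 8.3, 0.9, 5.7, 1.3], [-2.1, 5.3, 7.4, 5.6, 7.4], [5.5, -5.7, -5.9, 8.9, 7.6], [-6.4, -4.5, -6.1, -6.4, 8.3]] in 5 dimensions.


The contraction (trace) of a rank-2 tensor is the sum of its diagonal elements.
Diagonal entries: A[1,1] = -6.9, A[2,2] = 8.3, A[3,3] = 7.4, A[4,4] = 8.9, A[5,5] = 8.3
Tr(A) = -6.9 + 8.3 + 7.4 + 8.9 + 8.3 = 26

26


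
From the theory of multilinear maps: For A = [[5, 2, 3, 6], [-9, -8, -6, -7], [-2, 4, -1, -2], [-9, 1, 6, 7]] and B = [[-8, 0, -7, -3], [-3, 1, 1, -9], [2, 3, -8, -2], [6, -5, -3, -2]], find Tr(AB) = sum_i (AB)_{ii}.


Tr(AB) = sum_i (AB)_{ii} where (AB)_{ii} = sum_k A_{ik} B_{ki}.
(AB)_{11} = 5*-8 + 2*-3 + 3*2 + 6*6 = -4
(AB)_{22} = -9*0 + -8*1 + -6*3 + -7*-5 = 9
(AB)_{33} = -2*-7 + 4*1 + -1*-8 + -2*-3 = 32
(AB)_{44} = -9*-3 + 1*-9 + 6*-2 + 7*-2 = -8
Tr(AB) = -4 + 9 + 32 + -8 = 29

29


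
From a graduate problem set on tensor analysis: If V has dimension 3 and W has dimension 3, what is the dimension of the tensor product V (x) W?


The dimension of a tensor product is the product of dimensions.
dim(V) = 3, dim(W) = 3
dim(V (x) W) = 3 * 3 = 9

9


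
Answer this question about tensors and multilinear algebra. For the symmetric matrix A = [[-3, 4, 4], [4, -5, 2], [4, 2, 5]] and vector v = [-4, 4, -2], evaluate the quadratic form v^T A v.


First compute Av:
(Av)_1 = -3*-4 + 4*4 + 4*-2 = 20
(Av)_2 = 4*-4 + -5*4 + 2*-2 = -40
(Av)_3 = 4*-4 + 2*4 + 5*-2 = -18
Av = [20, -40, -18]
Then v^T (Av) = -4*20 + 4*-40 + -2*-18
= -80 + -160 + 36 = -204

-204


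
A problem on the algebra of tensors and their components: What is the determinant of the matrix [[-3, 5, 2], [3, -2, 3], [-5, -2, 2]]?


Expanding along the first row, det(A) = a11*M_11 - a12*M_12 + a13*M_13, where M_1j is the (1,j) minor.
Minor M_11 = -2*2 - 3*-2 = 2
Minor M_12 = 3*2 - 3*-5 = 21
Minor M_13 = 3*-2 - -2*-5 = -16
det = -3*(2) - 5*(21) + 2*(-16)
    = -6 - 105 + -32
    = -143

-143


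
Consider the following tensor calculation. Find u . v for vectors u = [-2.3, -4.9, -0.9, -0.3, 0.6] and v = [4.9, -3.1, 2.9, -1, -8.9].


The inner product u . v = sum of u_i * v_i.
Term-by-term: -2.3 * 4.9, -4.9 * -3.1, -0.9 * 2.9, -0.3 * -1, 0.6 * -8.9
Products: -11.27, 15.19, -2.61, 0.3, -5.34
Sum = -11.27 + 15.19 + -2.61 + 0.3 + -5.34 = -3.73

-3.73


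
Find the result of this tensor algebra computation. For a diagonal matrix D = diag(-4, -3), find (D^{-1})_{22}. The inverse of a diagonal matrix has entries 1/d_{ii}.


For a diagonal matrix, the inverse has entries (D^{-1})_{ii} = 1/d_{ii}.
The diagonal entries are: d_{11} = -4, d_{22} = -3
We need (D^{-1})_{22} = 1/d_{22} = 1/-3 = -1/3

-1/3


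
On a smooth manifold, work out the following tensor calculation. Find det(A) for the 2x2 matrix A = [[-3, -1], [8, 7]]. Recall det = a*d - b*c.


For a 2x2 matrix [[a, b], [c, d]], det = a*d - b*c.
a = -3, b = -1, c = 8, d = 7
a*d = -3 * 7 = -21
b*c = -1 * 8 = -8
det = -21 - -8 = -13

-13


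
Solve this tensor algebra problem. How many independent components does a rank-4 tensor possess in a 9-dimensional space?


The number of components of a rank-r tensor in d dimensions is d^r.
Here d = 9 and r = 4.
9^4 = 6561

6561


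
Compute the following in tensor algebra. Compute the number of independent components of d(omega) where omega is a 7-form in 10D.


The exterior derivative of a p-form is a (p+1)-form.
Its number of independent components is C(n, p+1).
n = 10, p+1 = 8
C(10, 8) = 45

45


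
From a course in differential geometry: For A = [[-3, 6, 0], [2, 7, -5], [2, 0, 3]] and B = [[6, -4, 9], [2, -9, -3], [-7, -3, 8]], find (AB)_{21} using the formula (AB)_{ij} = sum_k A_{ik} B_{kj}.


(AB)_{ij} = sum_k A_{ik} B_{kj}.
For i=2, j=1:
A_{21} * B_{11} = 2 * 6 = 12
A_{22} * B_{21} = 7 * 2 = 14
A_{23} * B_{31} = -5 * -7 = 35
Sum = 12 + 14 + 35 = 61

61


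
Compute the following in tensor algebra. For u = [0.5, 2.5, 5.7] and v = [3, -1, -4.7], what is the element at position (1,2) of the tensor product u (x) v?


The outer product entry T_{ij} = u_i * v_j.
We need i=1, j=2.
u_1 = 0.5, v_2 = -1
T_{1,2} = 0.5 * -1 = -0.5

-0.5


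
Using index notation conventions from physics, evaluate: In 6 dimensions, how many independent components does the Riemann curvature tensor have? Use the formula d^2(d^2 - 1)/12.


The Riemann tensor in d dimensions has d^2(d^2 - 1)/12 independent components.
d = 6, so d^2 = 36
d^2 - 1 = 35
d^2(d^2 - 1) = 36 * 35 = 1260
Divide by 12: 1260 / 12 = 105

105


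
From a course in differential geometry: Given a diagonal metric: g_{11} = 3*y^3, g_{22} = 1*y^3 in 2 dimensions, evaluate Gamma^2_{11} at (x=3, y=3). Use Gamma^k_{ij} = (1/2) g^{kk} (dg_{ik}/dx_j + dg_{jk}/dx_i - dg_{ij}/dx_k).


For a diagonal metric, Gamma^k_{ij} = (1/2) g^{kk} (dg_{ik}/dx_j + dg_{jk}/dx_i - dg_{ij}/dx_k).
The metric is diagonal, so g_{ab} = 0 for a != b.
At the given point: g_{11} = 81, g_{22} = 27
g^{22} = 1/27
dg_{12}/dx_1 = 0 (off-diagonal)
dg_{12}/dx_1 = 0 (off-diagonal)
dg_{11}/dx_2 = dg_{11}/dx_2 = 81
Numerator = 0 + 0 - 81 = -81
Gamma^2_{11} = -81 / (2 * 27) = -3/2

-3/2


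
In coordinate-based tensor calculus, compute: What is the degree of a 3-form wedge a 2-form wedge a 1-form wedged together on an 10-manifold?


The degree of a wedge product is the sum of the degrees of the individual forms.
Degrees: 3, 2, 1
Total degree = 3 + 2 + 1 = 6

6


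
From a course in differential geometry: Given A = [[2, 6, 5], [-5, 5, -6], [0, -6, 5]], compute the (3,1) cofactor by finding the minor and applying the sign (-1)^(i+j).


To find cofactor C_{31}, delete row 3 and column 1.
The resulting 2x2 submatrix is: [[6, 5], [5, -6]]
Minor M_{31} = 6*-6 - 5*5
  = -36 - 25 = -61
Sign = (-1)^(3+1) = (-1)^4 = 1
Cofactor C_{31} = 1 * -61 = -61

-61


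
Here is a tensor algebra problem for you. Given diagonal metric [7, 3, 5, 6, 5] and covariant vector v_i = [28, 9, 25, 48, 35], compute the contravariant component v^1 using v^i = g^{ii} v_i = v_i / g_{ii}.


To raise an index with a diagonal metric: v^i = v_i / g_{ii}.
For index 1: v_1 = 28, g_{11} = 7
v^1 = 28 / 7 = 4

4


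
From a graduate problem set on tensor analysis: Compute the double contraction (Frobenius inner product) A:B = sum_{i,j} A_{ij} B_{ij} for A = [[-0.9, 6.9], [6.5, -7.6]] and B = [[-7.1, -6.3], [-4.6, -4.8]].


A:B = sum over all i,j of A_{ij} * B_{ij}.
Row 1: -0.9*-7.1=6.39, 6.9*-6.3=-43.47 => row sum = -37.08
Row 2: 6.5*-4.6=-29.9, -7.6*-4.8=36.48 => row sum = 6.58
Total = -37.08 + 6.58 = -30.5

-30.5


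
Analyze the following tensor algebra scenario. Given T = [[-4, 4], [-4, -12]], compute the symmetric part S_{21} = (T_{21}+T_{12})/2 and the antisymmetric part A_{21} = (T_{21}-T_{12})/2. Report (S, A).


T_{21} = -4
T_{12} = 4
S_{21} = (-4 + 4)/2 = 0/2 = 0
A_{21} = (-4 - 4)/2 = -8/2 = -4
Check: S + A = 0 + -4 = -4 = T_{21}.

(0, -4)


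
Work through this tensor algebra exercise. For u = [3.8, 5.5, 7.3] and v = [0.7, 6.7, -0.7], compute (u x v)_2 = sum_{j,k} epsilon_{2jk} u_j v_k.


(u x v)_2 = sum_{j,k} epsilon_{2jk} u_j v_k. Only permutations of (1,2,3) contribute; the two non-zero terms are:
eps_{213} u_1 v_3 = -1 * 3.8 * -0.7 = 2.66
eps_{231} u_3 v_1 = 1 * 7.3 * 0.7 = 5.11
(u x v)_2 = 7.77

7.77


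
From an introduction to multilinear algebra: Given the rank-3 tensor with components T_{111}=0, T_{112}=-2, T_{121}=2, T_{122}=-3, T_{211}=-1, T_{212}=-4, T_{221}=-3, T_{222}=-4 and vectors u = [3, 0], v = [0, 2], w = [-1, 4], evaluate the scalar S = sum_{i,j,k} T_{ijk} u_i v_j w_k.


S = sum over i,j,k of T_{ijk} u_i v_j w_k. Expanding all 8 terms:
T_{111}*u_1*v_1*w_1 = 0*3*0*-1 = 0  (running total: 0)
T_{112}*u_1*v_1*w_2 = -2*3*0*4 = 0  (running total: 0)
T_{121}*u_1*v_2*w_1 = 2*3*2*-1 = -12  (running total: -12)
T_{122}*u_1*v_2*w_2 = -3*3*2*4 = -72  (running total: -84)
T_{211}*u_2*v_1*w_1 = -1*0*0*-1 = 0  (running total: -84)
T_{212}*u_2*v_1*w_2 = -4*0*0*4 = 0  (running total: -84)
T_{221}*u_2*v_2*w_1 = -3*0*2*-1 = 0  (running total: -84)
T_{222}*u_2*v_2*w_2 = -4*0*2*4 = 0  (running total: -84)
S = -84

-84


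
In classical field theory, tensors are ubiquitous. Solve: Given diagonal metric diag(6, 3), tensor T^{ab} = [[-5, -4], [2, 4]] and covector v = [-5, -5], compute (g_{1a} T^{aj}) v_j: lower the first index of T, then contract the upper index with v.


Step 1: lower the first index. For a diagonal metric, g_{ia} T^{aj} = g_{ii} T^{ij} (no sum on i).
g_{11} = 6
S_1{}^1 = 6 * T^{11} = 6 * -5 = -30
S_1{}^2 = 6 * T^{12} = 6 * -4 = -24
Step 2: contract S_1{}^j with v_j.
S_1{}^1 * v_1 = -30 * -5 = 150
S_1{}^2 * v_2 = -24 * -5 = 120
Result = 150 + 120 = 270

270


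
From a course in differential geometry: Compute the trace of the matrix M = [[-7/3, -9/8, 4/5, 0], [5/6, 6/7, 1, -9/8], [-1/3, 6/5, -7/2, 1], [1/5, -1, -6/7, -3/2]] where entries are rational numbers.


The trace is the sum of diagonal entries.
Diagonal: M[1,1] = -7/3, M[2,2] = 6/7, M[3,3] = -7/2, M[4,4] = -3/2
Tr(M) = -7/3 + 6/7 + -7/2 + -3/2
Computing step by step:
After adding M[1,1]: -7/3
After adding M[2,2]: -31/21
After adding M[3,3]: -209/42
After adding M[4,4]: -136/21
Tr(M) = -136/21

-136/21


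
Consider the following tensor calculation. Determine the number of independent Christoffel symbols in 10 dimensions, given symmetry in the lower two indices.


Christoffel symbols Gamma^k_{ij} are symmetric in i,j, so there are d * d(d+1)/2 independent symbols.
d = 10
d(d+1)/2 = 10 * 11 / 2 = 55
Total = 10 * 55 = 550

550


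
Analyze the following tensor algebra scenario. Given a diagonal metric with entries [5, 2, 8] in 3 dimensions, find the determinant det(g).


For a diagonal metric, the determinant is the product of diagonal entries.
Diagonal entries: 5, 2, 8
det(g) = 5 * 2 * 8 = 80

80


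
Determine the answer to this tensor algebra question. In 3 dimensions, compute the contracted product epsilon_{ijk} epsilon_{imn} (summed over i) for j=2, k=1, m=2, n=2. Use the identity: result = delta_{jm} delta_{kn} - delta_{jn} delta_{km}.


Using the identity: epsilon_{ijk} epsilon_{imn} = delta_{jm} delta_{kn} - delta_{jn} delta_{km}.
delta_{22} = 1
delta_{12} = 0
delta_{22} = 1
delta_{12} = 0
Result = 1 * 0 - 1 * 0 = 0 - 0 = 0

0


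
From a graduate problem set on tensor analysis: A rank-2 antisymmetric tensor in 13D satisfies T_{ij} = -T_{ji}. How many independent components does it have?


An antisymmetric rank-2 tensor satisfies A_{ij} = -A_{ji}, so diagonal entries are zero.
The independent components are the upper-triangular entries: C(n, 2) = n(n-1)/2.
n = 13
C(13, 2) = 13 * 12 / 2 = 156 / 2 = 78

78


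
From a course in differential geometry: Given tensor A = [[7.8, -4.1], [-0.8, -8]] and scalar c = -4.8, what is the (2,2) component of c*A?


Scalar multiplication: (cA)_{ij} = c * A_{ij}.
c = -4.8
A_{22} = -8
(cA)_{22} = -4.8 * -8 = 38.4

38.4


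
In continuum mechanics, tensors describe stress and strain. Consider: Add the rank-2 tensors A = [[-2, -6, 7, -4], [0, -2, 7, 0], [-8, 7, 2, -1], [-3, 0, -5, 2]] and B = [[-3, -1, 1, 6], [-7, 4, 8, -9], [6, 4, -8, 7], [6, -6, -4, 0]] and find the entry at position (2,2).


Tensor addition is component-wise: (A + B)_{ij} = A_{ij} + B_{ij}.
A_{22} = -2
B_{22} = 4
(A + B)_{22} = -2 + 4 = 2

2


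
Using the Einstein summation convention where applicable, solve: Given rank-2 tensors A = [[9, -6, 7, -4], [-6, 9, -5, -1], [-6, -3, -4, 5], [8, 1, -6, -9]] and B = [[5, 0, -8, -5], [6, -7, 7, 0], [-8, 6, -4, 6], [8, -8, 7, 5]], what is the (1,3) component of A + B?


Tensor addition is component-wise: (A + B)_{ij} = A_{ij} + B_{ij}.
A_{13} = 7
B_{13} = -8
(A + B)_{13} = 7 + -8 = -1

-1


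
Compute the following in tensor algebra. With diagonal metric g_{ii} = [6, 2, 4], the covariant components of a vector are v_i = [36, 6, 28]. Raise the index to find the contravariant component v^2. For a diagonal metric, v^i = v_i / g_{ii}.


To raise an index with a diagonal metric: v^i = v_i / g_{ii}.
For index 2: v_2 = 6, g_{22} = 2
v^2 = 6 / 2 = 3

3


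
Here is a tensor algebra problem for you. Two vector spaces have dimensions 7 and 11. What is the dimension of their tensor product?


The dimension of a tensor product is the product of dimensions.
dim(V) = 7, dim(W) = 11
dim(V (x) W) = 7 * 11 = 77

77


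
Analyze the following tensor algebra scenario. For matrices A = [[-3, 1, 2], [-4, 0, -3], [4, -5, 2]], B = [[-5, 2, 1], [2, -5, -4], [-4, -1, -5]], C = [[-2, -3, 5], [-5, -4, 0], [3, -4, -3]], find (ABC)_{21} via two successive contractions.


(ABC)_{21} = sum_m (AB)_{2m} C_{m1}. First compute row 2 of AB.
(AB)_{21} = -4*-5 + 0*2 + -3*-4 = 32
(AB)_{22} = -4*2 + 0*-5 + -3*-1 = -5
(AB)_{23} = -4*1 + 0*-4 + -3*-5 = 11
Now contract with column 1 of C:
(AB)_{21} * C_{11} = 32 * -2 = -64
(AB)_{22} * C_{21} = -5 * -5 = 25
(AB)_{23} * C_{31} = 11 * 3 = 33
(ABC)_{21} = -64 + 25 + 33 = -6

-6


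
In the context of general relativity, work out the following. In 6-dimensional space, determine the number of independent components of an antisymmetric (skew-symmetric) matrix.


An antisymmetric rank-2 tensor satisfies A_{ij} = -A_{ji}, so diagonal entries are zero.
The independent components are the upper-triangular entries: C(n, 2) = n(n-1)/2.
n = 6
C(6, 2) = 6 * 5 / 2 = 30 / 2 = 15

15


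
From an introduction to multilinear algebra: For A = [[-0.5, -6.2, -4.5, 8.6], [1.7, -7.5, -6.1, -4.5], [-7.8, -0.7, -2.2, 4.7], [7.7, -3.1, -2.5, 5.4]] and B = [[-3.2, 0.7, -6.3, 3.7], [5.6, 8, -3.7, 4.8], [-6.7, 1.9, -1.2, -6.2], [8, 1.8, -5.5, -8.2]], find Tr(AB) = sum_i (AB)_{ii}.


Tr(AB) = sum_i (AB)_{ii} where (AB)_{ii} = sum_k A_{ik} B_{ki}.
(AB)_{11} = -0.5*-3.2 + -6.2*5.6 + -4.5*-6.7 + 8.6*8 = 65.83
(AB)_{22} = 1.7*0.7 + -7.5*8 + -6.1*1.9 + -4.5*1.8 = -78.5
(AB)_{33} = -7.8*-6.3 + -0.7*-3.7 + -2.2*-1.2 + 4.7*-5.5 = 28.52
(AB)_{44} = 7.7*3.7 + -3.1*4.8 + -2.5*-6.2 + 5.4*-8.2 = -15.17
Tr(AB) = 65.83 + -78.5 + 28.52 + -15.17 = 0.68

0.68


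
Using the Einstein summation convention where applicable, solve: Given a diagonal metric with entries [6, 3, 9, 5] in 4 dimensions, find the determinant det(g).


For a diagonal metric, the determinant is the product of diagonal entries.
Diagonal entries: 6, 3, 9, 5
det(g) = 6 * 3 * 9 * 5 = 810

810


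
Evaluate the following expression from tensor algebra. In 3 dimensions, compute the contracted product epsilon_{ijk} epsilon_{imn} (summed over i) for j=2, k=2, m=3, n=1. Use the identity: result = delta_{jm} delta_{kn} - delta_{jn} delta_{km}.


Using the identity: epsilon_{ijk} epsilon_{imn} = delta_{jm} delta_{kn} - delta_{jn} delta_{km}.
delta_{23} = 0
delta_{21} = 0
delta_{21} = 0
delta_{23} = 0
Result = 0 * 0 - 0 * 0 = 0 - 0 = 0

0


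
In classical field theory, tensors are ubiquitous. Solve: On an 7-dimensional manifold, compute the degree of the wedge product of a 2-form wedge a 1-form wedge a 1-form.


The degree of a wedge product is the sum of the degrees of the individual forms.
Degrees: 2, 1, 1
Total degree = 2 + 1 + 1 = 4

4


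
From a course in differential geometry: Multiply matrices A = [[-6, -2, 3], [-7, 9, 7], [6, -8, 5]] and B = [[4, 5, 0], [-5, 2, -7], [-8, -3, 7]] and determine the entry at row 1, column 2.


(AB)_{ij} = sum_k A_{ik} B_{kj}.
For i=1, j=2:
A_{11} * B_{12} = -6 * 5 = -30
A_{12} * B_{22} = -2 * 2 = -4
A_{13} * B_{32} = 3 * -3 = -9
Sum = -30 + -4 + -9 = -43

-43


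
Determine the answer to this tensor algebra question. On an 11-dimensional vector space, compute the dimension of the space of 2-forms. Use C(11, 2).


The dimension of the space of p-forms on an n-dimensional space is C(n, p).
n = 11, p = 2
C(11, 2) = 11! / (2! * 9!) = 55

55


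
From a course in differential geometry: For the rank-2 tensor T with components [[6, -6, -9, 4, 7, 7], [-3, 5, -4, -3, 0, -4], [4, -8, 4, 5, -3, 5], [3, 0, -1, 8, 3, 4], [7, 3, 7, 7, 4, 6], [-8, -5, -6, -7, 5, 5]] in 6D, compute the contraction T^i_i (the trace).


The contraction (trace) of a rank-2 tensor is the sum of its diagonal elements.
Diagonal entries: A[1,1] = 6, A[2,2] = 5, A[3,3] = 4, A[4,4] = 8, A[5,5] = 4, A[6,6] = 5
Tr(A) = 6 + 5 + 4 + 8 + 4 + 5 = 32

32


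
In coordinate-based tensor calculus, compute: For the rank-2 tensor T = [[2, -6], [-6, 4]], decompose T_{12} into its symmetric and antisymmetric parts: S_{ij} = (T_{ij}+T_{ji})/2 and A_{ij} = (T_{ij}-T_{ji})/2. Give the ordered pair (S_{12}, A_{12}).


T_{12} = -6
T_{21} = -6
S_{12} = (-6 + -6)/2 = -12/2 = -6
A_{12} = (-6 - -6)/2 = 0/2 = 0
Check: S + A = -6 + 0 = -6 = T_{12}.

(-6, 0)


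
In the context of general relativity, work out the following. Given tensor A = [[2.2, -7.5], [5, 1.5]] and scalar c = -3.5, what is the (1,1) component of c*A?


Scalar multiplication: (cA)_{ij} = c * A_{ij}.
c = -3.5
A_{11} = 2.2
(cA)_{11} = -3.5 * 2.2 = -7.7

-7.7


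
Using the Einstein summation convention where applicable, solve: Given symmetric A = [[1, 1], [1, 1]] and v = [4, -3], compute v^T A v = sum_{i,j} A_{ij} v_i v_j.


First compute Av:
(Av)_1 = 1*4 + 1*-3 = 1
(Av)_2 = 1*4 + 1*-3 = 1
Av = [1, 1]
Then v^T (Av) = 4*1 + -3*1
= 4 + -3 = 1

1


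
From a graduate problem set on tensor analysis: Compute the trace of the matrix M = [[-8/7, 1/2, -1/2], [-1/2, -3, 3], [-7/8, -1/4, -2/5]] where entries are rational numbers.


The trace is the sum of diagonal entries.
Diagonal: M[1,1] = -8/7, M[2,2] = -3, M[3,3] = -2/5
Tr(M) = -8/7 + -3 + -2/5
Computing step by step:
After adding M[1,1]: -8/7
After adding M[2,2]: -29/7
After adding M[3,3]: -159/35
Tr(M) = -159/35

-159/35


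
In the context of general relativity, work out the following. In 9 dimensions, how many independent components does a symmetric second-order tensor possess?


A symmetric rank-2 tensor in d dimensions has d(d+1)/2 independent components.
d = 9
d(d+1)/2 = 9 * 10 / 2 = 90 / 2 = 45

45


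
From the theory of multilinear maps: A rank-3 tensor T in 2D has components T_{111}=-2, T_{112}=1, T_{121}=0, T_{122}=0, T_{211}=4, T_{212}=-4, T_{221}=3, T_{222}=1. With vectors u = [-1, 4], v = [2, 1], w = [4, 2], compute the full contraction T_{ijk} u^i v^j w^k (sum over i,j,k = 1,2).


S = sum over i,j,k of T_{ijk} u_i v_j w_k. Expanding all 8 terms:
T_{111}*u_1*v_1*w_1 = -2*-1*2*4 = 16  (running total: 16)
T_{112}*u_1*v_1*w_2 = 1*-1*2*2 = -4  (running total: 12)
T_{121}*u_1*v_2*w_1 = 0*-1*1*4 = 0  (running total: 12)
T_{122}*u_1*v_2*w_2 = 0*-1*1*2 = 0  (running total: 12)
T_{211}*u_2*v_1*w_1 = 4*4*2*4 = 128  (running total: 140)
T_{212}*u_2*v_1*w_2 = -4*4*2*2 = -64  (running total: 76)
T_{221}*u_2*v_2*w_1 = 3*4*1*4 = 48  (running total: 124)
T_{222}*u_2*v_2*w_2 = 1*4*1*2 = 8  (running total: 132)
S = 132

132


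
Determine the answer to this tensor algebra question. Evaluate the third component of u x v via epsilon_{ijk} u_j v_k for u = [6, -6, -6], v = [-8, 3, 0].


(u x v)_3 = sum_{j,k} epsilon_{3jk} u_j v_k. Only permutations of (1,2,3) contribute; the two non-zero terms are:
eps_{312} u_1 v_2 = 1 * 6 * 3 = 18
eps_{321} u_2 v_1 = -1 * -6 * -8 = -48
(u x v)_3 = -30

-30


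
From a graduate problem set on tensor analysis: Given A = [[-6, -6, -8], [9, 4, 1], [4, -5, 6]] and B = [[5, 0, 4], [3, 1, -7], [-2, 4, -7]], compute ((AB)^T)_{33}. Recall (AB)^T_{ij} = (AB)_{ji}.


(AB)^T_{ij} = (AB)_{ji} = sum_k A_{jk} B_{ki}.
For i=3, j=3 we need (AB)_{33}:
A_{31} * B_{13} = 4 * 4 = 16
A_{32} * B_{23} = -5 * -7 = 35
A_{33} * B_{33} = 6 * -7 = -42
Sum = 16 + 35 + -42 = 9

9


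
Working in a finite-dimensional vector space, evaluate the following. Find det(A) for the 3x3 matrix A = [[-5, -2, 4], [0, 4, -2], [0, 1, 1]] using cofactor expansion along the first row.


Expanding along the first row, det(A) = a11*M_11 - a12*M_12 + a13*M_13, where M_1j is the (1,j) minor.
Minor M_11 = 4*1 - -2*1 = 6
Minor M_12 = 0*1 - -2*0 = 0
Minor M_13 = 0*1 - 4*0 = 0
det = -5*(6) - -2*(0) + 4*(0)
    = -30 - 0 + 0
    = -30

-30


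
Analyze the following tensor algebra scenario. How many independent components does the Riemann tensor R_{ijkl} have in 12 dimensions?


The Riemann tensor in d dimensions has d^2(d^2 - 1)/12 independent components.
d = 12, so d^2 = 144
d^2 - 1 = 143
d^2(d^2 - 1) = 144 * 143 = 20592
Divide by 12: 20592 / 12 = 1716

1716


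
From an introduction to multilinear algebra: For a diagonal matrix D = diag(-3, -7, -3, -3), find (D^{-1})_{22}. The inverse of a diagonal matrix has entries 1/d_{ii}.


For a diagonal matrix, the inverse has entries (D^{-1})_{ii} = 1/d_{ii}.
The diagonal entries are: d_{11} = -3, d_{22} = -7, d_{33} = -3, d_{44} = -3
We need (D^{-1})_{22} = 1/d_{22} = 1/-7 = -1/7

-1/7


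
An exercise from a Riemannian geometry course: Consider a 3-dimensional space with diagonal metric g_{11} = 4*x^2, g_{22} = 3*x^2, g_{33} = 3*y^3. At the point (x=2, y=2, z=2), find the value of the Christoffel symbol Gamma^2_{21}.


For a diagonal metric, Gamma^k_{ij} = (1/2) g^{kk} (dg_{ik}/dx_j + dg_{jk}/dx_i - dg_{ij}/dx_k).
The metric is diagonal, so g_{ab} = 0 for a != b.
At the given point: g_{11} = 16, g_{22} = 12, g_{33} = 24
g^{22} = 1/12
dg_{22}/dx_1 = dg_{22}/dx_1 = 12
dg_{12}/dx_2 = 0 (off-diagonal)
dg_{21}/dx_2 = 0 (off-diagonal)
Numerator = 12 + 0 - 0 = 12
Gamma^2_{21} = 12 / (2 * 12) = 1/2

1/2


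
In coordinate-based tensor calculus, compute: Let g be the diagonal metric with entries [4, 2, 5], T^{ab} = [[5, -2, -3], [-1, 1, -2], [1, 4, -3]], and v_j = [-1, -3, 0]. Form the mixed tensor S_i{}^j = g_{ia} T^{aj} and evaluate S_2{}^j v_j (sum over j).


Step 1: lower the first index. For a diagonal metric, g_{ia} T^{aj} = g_{ii} T^{ij} (no sum on i).
g_{22} = 2
S_2{}^1 = 2 * T^{21} = 2 * -1 = -2
S_2{}^2 = 2 * T^{22} = 2 * 1 = 2
S_2{}^3 = 2 * T^{23} = 2 * -2 = -4
Step 2: contract S_2{}^j with v_j.
S_2{}^1 * v_1 = -2 * -1 = 2
S_2{}^2 * v_2 = 2 * -3 = -6
S_2{}^3 * v_3 = -4 * 0 = 0
Result = 2 + -6 + 0 = -4

-4


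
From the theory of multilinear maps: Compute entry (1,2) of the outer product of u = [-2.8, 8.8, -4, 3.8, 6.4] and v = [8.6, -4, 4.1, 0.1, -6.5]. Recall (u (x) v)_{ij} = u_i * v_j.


The outer product entry T_{ij} = u_i * v_j.
We need i=1, j=2.
u_1 = -2.8, v_2 = -4
T_{1,2} = -2.8 * -4 = 11.2

11.2


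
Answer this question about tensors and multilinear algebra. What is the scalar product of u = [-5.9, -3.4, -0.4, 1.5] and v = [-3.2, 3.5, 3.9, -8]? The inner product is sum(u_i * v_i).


The inner product u . v = sum of u_i * v_i.
Term-by-term: -5.9 * -3.2, -3.4 * 3.5, -0.4 * 3.9, 1.5 * -8
Products: 18.88, -11.9, -1.56, -12
Sum = 18.88 + -11.9 + -1.56 + -12 = -6.58

-6.58


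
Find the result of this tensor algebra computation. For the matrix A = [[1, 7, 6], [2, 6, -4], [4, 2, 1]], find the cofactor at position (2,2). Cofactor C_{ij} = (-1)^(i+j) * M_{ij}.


To find cofactor C_{22}, delete row 2 and column 2.
The resulting 2x2 submatrix is: [[1, 6], [4, 1]]
Minor M_{22} = 1*1 - 6*4
  = 1 - 24 = -23
Sign = (-1)^(2+2) = (-1)^4 = 1
Cofactor C_{22} = 1 * -23 = -23

-23


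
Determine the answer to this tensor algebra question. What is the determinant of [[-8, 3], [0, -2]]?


For a 2x2 matrix [[a, b], [c, d]], det = a*d - b*c.
a = -8, b = 3, c = 0, d = -2
a*d = -8 * -2 = 16
b*c = 3 * 0 = 0
det = 16 - 0 = 16

16


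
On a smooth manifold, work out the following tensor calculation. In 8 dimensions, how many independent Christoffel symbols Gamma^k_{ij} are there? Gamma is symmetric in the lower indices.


Christoffel symbols Gamma^k_{ij} are symmetric in i,j, so there are d * d(d+1)/2 independent symbols.
d = 8
d(d+1)/2 = 8 * 9 / 2 = 36
Total = 8 * 36 = 288

288


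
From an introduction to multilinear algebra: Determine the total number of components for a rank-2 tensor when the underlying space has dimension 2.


The number of components of a rank-r tensor in d dimensions is d^r.
Here d = 2 and r = 2.
2^2 = 4

4


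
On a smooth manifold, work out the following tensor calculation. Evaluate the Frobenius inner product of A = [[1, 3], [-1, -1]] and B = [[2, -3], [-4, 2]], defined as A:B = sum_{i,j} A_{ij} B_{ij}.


A:B = sum over all i,j of A_{ij} * B_{ij}.
Row 1: 1*2=2, 3*-3=-9 => row sum = -7
Row 2: -1*-4=4, -1*2=-2 => row sum = 2
Total = -7 + 2 = -5

-5


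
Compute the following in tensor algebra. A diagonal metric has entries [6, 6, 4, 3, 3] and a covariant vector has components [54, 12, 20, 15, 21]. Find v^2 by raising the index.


To raise an index with a diagonal metric: v^i = v_i / g_{ii}.
For index 2: v_2 = 12, g_{22} = 6
v^2 = 12 / 6 = 2

2


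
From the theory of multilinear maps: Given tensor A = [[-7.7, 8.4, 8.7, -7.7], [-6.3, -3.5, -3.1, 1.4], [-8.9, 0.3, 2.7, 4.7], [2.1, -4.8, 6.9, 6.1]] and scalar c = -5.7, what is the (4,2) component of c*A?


Scalar multiplication: (cA)_{ij} = c * A_{ij}.
c = -5.7
A_{42} = -4.8
(cA)_{42} = -5.7 * -4.8 = 27.36

27.36


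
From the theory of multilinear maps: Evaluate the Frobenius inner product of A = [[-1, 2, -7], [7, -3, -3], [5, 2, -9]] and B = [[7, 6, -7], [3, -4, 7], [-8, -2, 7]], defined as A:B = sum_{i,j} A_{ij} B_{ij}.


A:B = sum over all i,j of A_{ij} * B_{ij}.
Row 1: -1*7=-7, 2*6=12, -7*-7=49 => row sum = 54
Row 2: 7*3=21, -3*-4=12, -3*7=-21 => row sum = 12
Row 3: 5*-8=-40, 2*-2=-4, -9*7=-63 => row sum = -107
Total = 54 + 12 + -107 = -41

-41


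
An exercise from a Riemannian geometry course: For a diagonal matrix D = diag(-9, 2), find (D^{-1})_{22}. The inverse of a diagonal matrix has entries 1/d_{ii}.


For a diagonal matrix, the inverse has entries (D^{-1})_{ii} = 1/d_{ii}.
The diagonal entries are: d_{11} = -9, d_{22} = 2
We need (D^{-1})_{22} = 1/d_{22} = 1/2 = 1/2

1/2


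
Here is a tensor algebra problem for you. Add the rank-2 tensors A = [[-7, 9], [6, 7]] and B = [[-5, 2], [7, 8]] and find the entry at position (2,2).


Tensor addition is component-wise: (A + B)_{ij} = A_{ij} + B_{ij}.
A_{22} = 7
B_{22} = 8
(A + B)_{22} = 7 + 8 = 15

15


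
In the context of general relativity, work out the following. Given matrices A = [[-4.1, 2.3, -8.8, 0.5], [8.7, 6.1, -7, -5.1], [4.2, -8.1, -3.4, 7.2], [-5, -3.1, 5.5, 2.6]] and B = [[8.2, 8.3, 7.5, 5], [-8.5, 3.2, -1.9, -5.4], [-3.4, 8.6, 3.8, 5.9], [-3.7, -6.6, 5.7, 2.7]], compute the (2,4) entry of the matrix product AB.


(AB)_{ij} = sum_k A_{ik} B_{kj}.
For i=2, j=4:
A_{21} * B_{14} = 8.7 * 5 = 43.5
A_{22} * B_{24} = 6.1 * -5.4 = -32.94
A_{23} * B_{34} = -7 * 5.9 = -41.3
A_{24} * B_{44} = -5.1 * 2.7 = -13.77
Sum = 43.5 + -32.94 + -41.3 + -13.77 = -44.51

-44.51
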